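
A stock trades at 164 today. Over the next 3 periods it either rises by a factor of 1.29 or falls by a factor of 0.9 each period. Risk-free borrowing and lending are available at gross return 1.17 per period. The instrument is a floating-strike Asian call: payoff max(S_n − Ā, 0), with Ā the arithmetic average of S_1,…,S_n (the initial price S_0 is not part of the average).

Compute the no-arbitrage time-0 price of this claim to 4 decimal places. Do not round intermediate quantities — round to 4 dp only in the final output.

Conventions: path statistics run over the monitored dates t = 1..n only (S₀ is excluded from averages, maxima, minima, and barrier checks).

price = 23.7336

Risk-neutral up-probability p* = (R−d)/(u−d) = (1.17−0.9)/(1.29−0.9) = 0.6923; the claim prices as the p*-weighted sum of path payoffs discounted by R^3.
Enumerate all 2^3 = 8 price paths (U = up ×1.29, D = down ×0.9); each path with k up-moves has probability p*^k·(1−p*)^(3−k).
DDD: Ā=133.3320, payoff=0.0000, prob=0.029131
UDD: Ā=191.1092, payoff=0.0000, prob=0.065544
DUD: Ā=169.7892, payoff=1.5744, prob=0.065544
UUD: Ā=243.3645, payoff=2.2566, prob=0.147474
DDU: Ā=150.6012, payoff=20.7624, prob=0.065544
UDU: Ā=215.8617, payoff=29.7594, prob=0.147474
DUU: Ā=194.5417, payoff=51.0794, prob=0.147474
UUU: Ā=278.8431, payoff=73.2139, prob=0.331816
Price = Σ prob·payoff / R^3 = 38.011996 / 1.601613 = 23.7336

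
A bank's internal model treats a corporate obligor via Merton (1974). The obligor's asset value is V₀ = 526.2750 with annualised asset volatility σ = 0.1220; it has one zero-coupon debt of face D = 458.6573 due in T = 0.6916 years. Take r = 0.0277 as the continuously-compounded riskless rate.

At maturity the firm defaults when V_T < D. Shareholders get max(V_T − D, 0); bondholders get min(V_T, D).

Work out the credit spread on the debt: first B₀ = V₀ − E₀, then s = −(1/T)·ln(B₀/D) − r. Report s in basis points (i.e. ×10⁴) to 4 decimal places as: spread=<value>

Work the structural quantities from V₀ = 526.2750 against face 458.6573:
d₁ = [ln(V₀/D) + (r + σ²/2)T] / (σ√T)
   = [ln(526.2750/458.6573) + (0.0277 + 0.5·0.1220²)·0.6916] / (0.1220·√0.6916)
   = [0.137521 + 0.024304] / 0.101458 = 1.594989
d₂ = d₁ − σ√T = 1.594989 − 0.101458 = 1.493531
N(d₁) = 0.944643,  N(d₂) = 0.932351,  e^(−rT) = 0.981025
E₀ = V₀·N(d₁) − D·e^(−rT)·N(d₂)
   = 526.2750·0.944643 − 458.6573·0.981025·0.932351 = 77.626554
B₀ = V₀ − E₀ = 526.2750 − 77.626554 = 448.648446
spread = −(1/T)·ln(B₀/D) − r = −(1/0.6916)·ln(448.648446/458.6573) − 0.0277 = 0.00420240
in basis points: 0.00420240 × 10⁴ = 42.0240 bp

spread=42.0240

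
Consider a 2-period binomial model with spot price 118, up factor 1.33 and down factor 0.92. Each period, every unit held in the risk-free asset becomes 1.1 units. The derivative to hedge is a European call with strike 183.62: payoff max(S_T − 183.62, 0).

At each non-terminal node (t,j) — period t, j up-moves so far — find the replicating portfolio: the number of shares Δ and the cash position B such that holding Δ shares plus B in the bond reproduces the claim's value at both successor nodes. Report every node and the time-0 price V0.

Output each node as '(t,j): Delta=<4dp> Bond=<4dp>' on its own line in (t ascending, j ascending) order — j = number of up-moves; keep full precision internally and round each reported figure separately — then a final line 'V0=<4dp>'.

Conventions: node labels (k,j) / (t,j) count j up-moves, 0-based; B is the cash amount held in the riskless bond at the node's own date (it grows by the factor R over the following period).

(0,0): Delta=0.2071 Bond=-20.4436
(1,0): Delta=0.0000 Bond=0.0000
(1,1): Delta=0.3902 Bond=-51.2226
V0=3.9998

Risk-neutral probability p* = (R−d)/(u−d) = (1.1−0.92)/(1.33−0.92) = 0.4390.
At maturity the claim pays: V(2,0)=0.0000, V(2,1)=0.0000, V(2,2)=25.1102
  t=1,j=0: stock 108.5600 → up 144.3848 (V=0.0000), down 99.8752 (V=0.0000). Price 0.0000; hedge Δ=0.0000, bond B=0.0000.
  t=1,j=1: stock 156.9400 → up 208.7302 (V=25.1102), down 144.3848 (V=0.0000). Price 10.0218; hedge Δ=0.3902, bond B=-51.2226.
  t=0,j=0: stock 118.0000 → up 156.9400 (V=10.0218), down 108.5600 (V=0.0000). Price 3.9998; hedge Δ=0.2071, bond B=-20.4436.
As a check, the time-0 holding Δ(0,0)·S0 + B(0,0) comes to 3.9998 — exactly V0.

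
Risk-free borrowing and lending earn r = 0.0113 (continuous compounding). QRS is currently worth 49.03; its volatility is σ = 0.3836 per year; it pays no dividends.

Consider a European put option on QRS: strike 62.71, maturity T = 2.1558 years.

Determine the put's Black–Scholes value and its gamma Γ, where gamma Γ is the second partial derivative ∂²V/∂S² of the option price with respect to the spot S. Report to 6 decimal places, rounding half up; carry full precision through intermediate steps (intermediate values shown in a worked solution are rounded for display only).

σ√T = 0.3836·√2.1558 = 0.563226
d₁ = (ln(S/K) + (r+σ²/2)T) / (σ√T) = (ln(49.03/62.71) + (0.0113+0.3836²/2)·2.1558) / 0.563226 = (-0.246089 + 0.182972) / 0.563226 = -0.112062
d₂ = d₁ − σ√T = -0.112062 − 0.563226 = -0.675288
e^{−rT} = 0.975934
N(−d₁) = 0.544613,  N(−d₂) = 0.750254
Put price V = K·e^{−rT}·N(−d₂) − S·N(−d₁) = 45.916126 − 26.702366 = 19.213760
φ(d₁) = (1/√(2π))·e^{−d₁²/2} = 0.396445
Γ = φ(d₁) / (S·σ·√T) = 0.014356

price = 19.213760
Γ = 0.014356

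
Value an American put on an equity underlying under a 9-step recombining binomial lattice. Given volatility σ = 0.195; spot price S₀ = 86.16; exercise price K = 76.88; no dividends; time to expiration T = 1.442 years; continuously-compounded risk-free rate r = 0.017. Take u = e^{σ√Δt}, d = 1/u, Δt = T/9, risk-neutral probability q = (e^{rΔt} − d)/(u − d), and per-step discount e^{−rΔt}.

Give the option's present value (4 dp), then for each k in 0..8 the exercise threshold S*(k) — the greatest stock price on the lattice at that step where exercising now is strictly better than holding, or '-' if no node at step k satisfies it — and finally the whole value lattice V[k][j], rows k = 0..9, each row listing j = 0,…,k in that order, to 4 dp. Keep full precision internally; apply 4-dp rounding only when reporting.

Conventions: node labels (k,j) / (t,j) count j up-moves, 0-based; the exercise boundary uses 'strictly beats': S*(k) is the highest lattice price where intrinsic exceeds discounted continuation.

price = 3.3098
boundary = - - - - - 58.3194 63.0539 58.3194 63.0539
tree:
3.3098
4.9717 1.6524
7.2727 2.6789 0.6265
10.3160 4.2443 1.1153 0.1372
14.1200 6.5371 1.9558 0.2740 0.0000
18.5606 9.7203 3.3635 0.5472 0.0000 0.0000
22.9395 13.8261 5.6339 1.0929 0.0000 0.0000 0.0000
26.9897 18.5606 9.0875 2.1828 0.0000 0.0000 0.0000 0.0000
30.7357 22.9395 13.8261 4.3596 0.0000 0.0000 0.0000 0.0000 0.0000
34.2005 26.9897 18.5606 8.7073 0.0000 0.0000 0.0000 0.0000 0.0000 0.0000

Δt=0.16022, u=1.08118, d=0.92491, q=0.49795, disc=e^(-rΔt)=0.99728
k=9 terminal: V=max(K-S,0) → 34.2005 26.9897 18.5606 8.7073 0.0000 0.0000 0.0000 0.0000 0.0000 0.0000
k=8: j=0 S=46.1443 intr=30.7357 cont=30.5266 V=30.7357[EX]; j=1 S=53.9405 intr=22.9395 cont=22.7304 V=22.9395[EX]; j=2 S=63.0539 intr=13.8261 cont=13.6170 V=13.8261[EX]; j=3 S=73.7070 intr=3.1730 cont=4.3596 V=4.3596[hold]; j=4 S=86.1600 intr=0.0000 cont=0.0000 V=0.0000[hold]; j=5 S=100.7170 intr=0.0000 cont=0.0000 V=0.0000[hold]; j=6 S=117.7334 intr=0.0000 cont=0.0000 V=0.0000[hold]; j=7 S=137.6248 intr=0.0000 cont=0.0000 V=0.0000[hold]; j=8 S=160.8769 intr=0.0000 cont=0.0000 V=0.0000[hold]  S*(8)=63.0539
k=7: j=0 S=49.8903 intr=26.9897 cont=26.7806 V=26.9897[EX]; j=1 S=58.3194 intr=18.5606 cont=18.3515 V=18.5606[EX]; j=2 S=68.1727 intr=8.7073 cont=9.0875 V=9.0875[hold]; j=3 S=79.6906 intr=0.0000 cont=2.1828 V=2.1828[hold]; j=4 S=93.1546 intr=0.0000 cont=0.0000 V=0.0000[hold]; j=5 S=108.8933 intr=0.0000 cont=0.0000 V=0.0000[hold]; j=6 S=127.2911 intr=0.0000 cont=0.0000 V=0.0000[hold]; j=7 S=148.7973 intr=0.0000 cont=0.0000 V=0.0000[hold]  S*(7)=58.3194
k=6: j=0 S=53.9405 intr=22.9395 cont=22.7304 V=22.9395[EX]; j=1 S=63.0539 intr=13.8261 cont=13.8058 V=13.8261[EX]; j=2 S=73.7070 intr=3.1730 cont=5.6339 V=5.6339[hold]; j=3 S=86.1600 intr=0.0000 cont=1.0929 V=1.0929[hold]; j=4 S=100.7170 intr=0.0000 cont=0.0000 V=0.0000[hold]; j=5 S=117.7334 intr=0.0000 cont=0.0000 V=0.0000[hold]; j=6 S=137.6248 intr=0.0000 cont=0.0000 V=0.0000[hold]  S*(6)=63.0539
k=5: j=0 S=58.3194 intr=18.5606 cont=18.3515 V=18.5606[EX]; j=1 S=68.1727 intr=8.7073 cont=9.7203 V=9.7203[hold]; j=2 S=79.6906 intr=0.0000 cont=3.3635 V=3.3635[hold]; j=3 S=93.1546 intr=0.0000 cont=0.5472 V=0.5472[hold]; j=4 S=108.8933 intr=0.0000 cont=0.0000 V=0.0000[hold]; j=5 S=127.2911 intr=0.0000 cont=0.0000 V=0.0000[hold]  S*(5)=58.3194
k=4: j=0 S=63.0539 intr=13.8261 cont=14.1200 V=14.1200[hold]; j=1 S=73.7070 intr=3.1730 cont=6.5371 V=6.5371[hold]; j=2 S=86.1600 intr=0.0000 cont=1.9558 V=1.9558[hold]; j=3 S=100.7170 intr=0.0000 cont=0.2740 V=0.2740[hold]; j=4 S=117.7334 intr=0.0000 cont=0.0000 V=0.0000[hold]  S*(4)=-
k=3: j=0 S=68.1727 intr=8.7073 cont=10.3160 V=10.3160[hold]; j=1 S=79.6906 intr=0.0000 cont=4.2443 V=4.2443[hold]; j=2 S=93.1546 intr=0.0000 cont=1.1153 V=1.1153[hold]; j=3 S=108.8933 intr=0.0000 cont=0.1372 V=0.1372[hold]  S*(3)=-
k=2: j=0 S=73.7070 intr=3.1730 cont=7.2727 V=7.2727[hold]; j=1 S=86.1600 intr=0.0000 cont=2.6789 V=2.6789[hold]; j=2 S=100.7170 intr=0.0000 cont=0.6265 V=0.6265[hold]  S*(2)=-
k=1: j=0 S=79.6906 intr=0.0000 cont=4.9717 V=4.9717[hold]; j=1 S=93.1546 intr=0.0000 cont=1.6524 V=1.6524[hold]  S*(1)=-
k=0: j=0 S=86.1600 intr=0.0000 cont=3.3098 V=3.3098[hold]  S*(0)=-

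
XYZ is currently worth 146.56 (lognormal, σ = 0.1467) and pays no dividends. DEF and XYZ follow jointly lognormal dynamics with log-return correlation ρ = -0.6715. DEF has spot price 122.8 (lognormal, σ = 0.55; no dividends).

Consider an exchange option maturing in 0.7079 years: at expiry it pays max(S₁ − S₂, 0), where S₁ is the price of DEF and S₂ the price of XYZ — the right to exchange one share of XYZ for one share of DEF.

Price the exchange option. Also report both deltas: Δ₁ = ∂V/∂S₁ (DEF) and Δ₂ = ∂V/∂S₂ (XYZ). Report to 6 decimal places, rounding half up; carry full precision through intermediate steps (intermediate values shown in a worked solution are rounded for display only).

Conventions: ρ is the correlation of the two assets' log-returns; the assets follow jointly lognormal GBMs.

σ_eff = √(σ₁² + σ₂² − 2ρσ₁σ₂) = √(0.55² + 0.1467² − 2·-0.6715·0.55·0.1467) = 0.657557
d₁ = (ln(S₁/S₂) + (q₂ − q₁ + σ_eff²/2)T) / (σ_eff√T) = (ln(122.8/146.56) + (0.0 − 0.0 + 0.216190)·0.7079) / 0.553247 = -0.043085
d₂ = d₁ − σ_eff√T = -0.043085 − 0.553247 = -0.596332
N(d₁) = 0.482817,  N(d₂) = 0.275477
V = S₁·e^{−q₁T}·N(d₁) − S₂·e^{−q₂T}·N(d₂) = 59.289911 − 40.373860 = 18.916051
Key observation: the rate r is irrelevant here: denominating values in XYZ turns the exchange into a ratio option on S₁/S₂, and discounting at r drops out.
Δ₁ = e^{−q₁T}·N(d₁) = 0.482817;  Δ₂ = −e^{−q₂T}·N(d₂) = -0.275477

exchange price = 18.916051
Δ1 = 0.482817
Δ2 = -0.275477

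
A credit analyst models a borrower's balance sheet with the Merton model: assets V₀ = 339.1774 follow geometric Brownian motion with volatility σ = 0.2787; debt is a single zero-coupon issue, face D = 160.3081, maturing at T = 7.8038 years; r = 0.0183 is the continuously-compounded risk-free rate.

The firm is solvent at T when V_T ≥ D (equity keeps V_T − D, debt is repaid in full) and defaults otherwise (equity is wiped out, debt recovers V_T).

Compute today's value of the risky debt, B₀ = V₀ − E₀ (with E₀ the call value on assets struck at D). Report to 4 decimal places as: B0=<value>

B0=128.9098

With assets at 339.1774 and a single debt payment of 160.3081 at 7.8038 years:
d₁ = [ln(V₀/D) + (r + σ²/2)T] / (σ√T)
   = [ln(339.1774/160.3081) + (0.0183 + 0.5·0.2787²)·7.8038] / (0.2787·√7.8038)
   = [0.749426 + 0.445885] / 0.778556 = 1.535291
d₂ = d₁ − σ√T = 1.535291 − 0.778556 = 0.756734
N(d₁) = 0.937644,  N(d₂) = 0.775395,  e^(−rT) = 0.866919
E₀ = V₀·N(d₁) − D·e^(−rT)·N(d₂)
   = 339.1774·0.937644 − 160.3081·0.866919·0.775395 = 210.267639
B₀ = V₀ − E₀ = 339.1774 − 210.267639 = 128.909761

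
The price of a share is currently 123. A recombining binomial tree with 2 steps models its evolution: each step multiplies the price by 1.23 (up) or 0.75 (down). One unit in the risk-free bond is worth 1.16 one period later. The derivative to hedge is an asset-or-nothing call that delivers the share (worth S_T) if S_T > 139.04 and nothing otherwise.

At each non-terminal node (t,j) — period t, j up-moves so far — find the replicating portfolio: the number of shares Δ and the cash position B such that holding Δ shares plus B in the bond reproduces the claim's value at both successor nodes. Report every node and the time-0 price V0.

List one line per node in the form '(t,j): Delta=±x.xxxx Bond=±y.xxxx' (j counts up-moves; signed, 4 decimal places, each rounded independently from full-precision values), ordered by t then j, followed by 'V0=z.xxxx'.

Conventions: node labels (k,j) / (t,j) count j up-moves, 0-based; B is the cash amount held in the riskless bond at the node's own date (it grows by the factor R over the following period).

(0,0): Delta=2.3209 Bond=-184.5704
(1,0): Delta=0.0000 Bond=0.0000
(1,1): Delta=2.5625 Bond=-250.6556
V0=100.8985

The replicating-portfolio and risk-neutral prices coincide; use p* = (1.16−0.75)/(1.23−0.75) = 0.8542 for the latter.
Expiry values: V(2,0)=0.0000, V(2,1)=0.0000, V(2,2)=186.0867
  t=1,j=0: stock 92.2500 → up 113.4675 (V=0.0000), down 69.1875 (V=0.0000). Price 0.0000; hedge Δ=0.0000, bond B=0.0000.
  t=1,j=1: stock 151.2900 → up 186.0867 (V=186.0867), down 113.4675 (V=0.0000). Price 137.0250; hedge Δ=2.5625, bond B=-250.6556.
  t=0,j=0: stock 123.0000 → up 151.2900 (V=137.0250), down 92.2500 (V=0.0000). Price 100.8985; hedge Δ=2.3209, bond B=-184.5704.
Check: Δ(0,0)·S0 + B(0,0) = 100.8985 = V0.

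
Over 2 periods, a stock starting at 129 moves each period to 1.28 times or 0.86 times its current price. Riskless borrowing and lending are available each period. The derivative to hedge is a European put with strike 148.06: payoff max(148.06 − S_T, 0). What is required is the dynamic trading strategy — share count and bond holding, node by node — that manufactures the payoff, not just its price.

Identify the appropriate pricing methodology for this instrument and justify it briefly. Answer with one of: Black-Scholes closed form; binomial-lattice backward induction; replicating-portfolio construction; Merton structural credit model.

framework: replicating-portfolio construction

Key observation: since the answer must list Δ and B at each node of the 1.28/0.86 lattice on 129, the replicating-portfolio method — solving the two-state system at every node — is the one that applies.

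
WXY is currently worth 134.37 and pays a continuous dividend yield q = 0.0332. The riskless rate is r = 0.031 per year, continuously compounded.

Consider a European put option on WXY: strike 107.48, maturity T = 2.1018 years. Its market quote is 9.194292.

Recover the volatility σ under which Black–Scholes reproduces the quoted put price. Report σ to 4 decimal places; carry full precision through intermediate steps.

At σ = 0.2944 the Black–Scholes value reproduces the quote:
σ√T = 0.2944·√2.1018 = 0.426809
d₁ = (ln(S/K) + (r−q+σ²/2)T) / (σ√T) = (ln(134.37/107.48) + (0.031−0.0332+0.2944²/2)·2.1018) / 0.426809 = (0.223292 + 0.086459) / 0.426809 = 0.725738
d₂ = d₁ − σ√T = 0.725738 − 0.426809 = 0.298929
e^{−rT} = 0.936921
e^{−qT} = 0.932599
N(−d₁) = 0.234000,  N(−d₂) = 0.382497
V = K·e^{−rT}·N(−d₂) − S·e^{−qT}·N(−d₁) = 38.517586 − 29.323295 = 9.194292 (the quoted price), and the Black–Scholes price is strictly increasing in σ, so σ is unique

sigma = 0.2944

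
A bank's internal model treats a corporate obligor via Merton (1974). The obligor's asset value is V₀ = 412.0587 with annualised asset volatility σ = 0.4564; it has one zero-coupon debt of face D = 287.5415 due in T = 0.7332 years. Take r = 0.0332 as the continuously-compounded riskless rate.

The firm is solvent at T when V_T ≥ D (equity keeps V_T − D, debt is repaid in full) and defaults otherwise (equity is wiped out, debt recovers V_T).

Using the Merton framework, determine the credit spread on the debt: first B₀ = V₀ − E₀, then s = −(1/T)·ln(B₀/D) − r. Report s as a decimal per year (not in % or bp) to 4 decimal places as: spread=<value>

Work the structural quantities from V₀ = 412.0587 against face 287.5415:
d₁ = [ln(V₀/D) + (r + σ²/2)T] / (σ√T)
   = [ln(412.0587/287.5415) + (0.0332 + 0.5·0.4564²)·0.7332] / (0.4564·√0.7332)
   = [0.359799 + 0.100705] / 0.390802 = 1.178356
d₂ = d₁ − σ√T = 1.178356 − 0.390802 = 0.787554
N(d₁) = 0.880673,  N(d₂) = 0.784521,  e^(−rT) = 0.975952
E₀ = V₀·N(d₁) − D·e^(−rT)·N(d₂)
   = 412.0587·0.880673 − 287.5415·0.975952·0.784521 = 142.731319
B₀ = V₀ − E₀ = 412.0587 − 142.731319 = 269.327381
spread = −(1/T)·ln(B₀/D) − r = −(1/0.7332)·ln(269.327381/287.5415) − 0.0332 = 0.05605195

spread=0.0561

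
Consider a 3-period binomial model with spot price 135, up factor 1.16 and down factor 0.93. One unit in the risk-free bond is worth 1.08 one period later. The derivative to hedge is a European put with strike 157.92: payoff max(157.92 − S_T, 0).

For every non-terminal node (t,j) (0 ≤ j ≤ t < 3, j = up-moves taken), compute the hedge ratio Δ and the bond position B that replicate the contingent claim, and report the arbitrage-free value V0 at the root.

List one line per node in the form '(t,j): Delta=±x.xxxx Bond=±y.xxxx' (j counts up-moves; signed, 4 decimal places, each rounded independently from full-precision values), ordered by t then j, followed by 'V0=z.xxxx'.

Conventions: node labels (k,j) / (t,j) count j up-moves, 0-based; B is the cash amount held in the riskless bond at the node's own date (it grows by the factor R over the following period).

(0,0): Delta=-0.3713 Bond=55.9936
(1,0): Delta=-0.7695 Bond=110.4762
(1,1): Delta=-0.2010 Bond=33.8047
(2,0): Delta=-1.0000 Bond=146.2222
(2,1): Delta=-0.6710 Bond=104.9635
(2,2): Delta=0.0000 Bond=0.0000
V0=5.8714

Since d<R<u, set p* = (R−d)/(u−d) = 0.6522; price each node as the discounted p*-expectation of its children.
Payoffs at expiry: V(3,0)=49.3318, V(3,1)=22.4767, V(3,2)=0.0000, V(3,3)=0.0000
  t=2,j=0: stock 116.7615 → up 135.4433 (V=22.4767), down 108.5882 (V=49.3318). Price 29.4607; hedge Δ=-1.0000, bond B=146.2222.
  t=2,j=1: stock 145.6380 → up 168.9401 (V=0.0000), down 135.4433 (V=22.4767). Price 7.2389; hedge Δ=-0.6710, bond B=104.9635.
  t=2,j=2: stock 181.6560 → up 210.7210 (V=0.0000), down 168.9401 (V=0.0000). Price 0.0000; hedge Δ=0.0000, bond B=0.0000.
  t=1,j=0: stock 125.5500 → up 145.6380 (V=7.2389), down 116.7615 (V=29.4607). Price 13.8594; hedge Δ=-0.7695, bond B=110.4762.
  t=1,j=1: stock 156.6000 → up 181.6560 (V=0.0000), down 145.6380 (V=7.2389). Price 2.3314; hedge Δ=-0.2010, bond B=33.8047.
  t=0,j=0: stock 135.0000 → up 156.6000 (V=2.3314), down 125.5500 (V=13.8594). Price 5.8714; hedge Δ=-0.3713, bond B=55.9936.
Check: Δ(0,0)·S0 + B(0,0) = 5.8714 = V0.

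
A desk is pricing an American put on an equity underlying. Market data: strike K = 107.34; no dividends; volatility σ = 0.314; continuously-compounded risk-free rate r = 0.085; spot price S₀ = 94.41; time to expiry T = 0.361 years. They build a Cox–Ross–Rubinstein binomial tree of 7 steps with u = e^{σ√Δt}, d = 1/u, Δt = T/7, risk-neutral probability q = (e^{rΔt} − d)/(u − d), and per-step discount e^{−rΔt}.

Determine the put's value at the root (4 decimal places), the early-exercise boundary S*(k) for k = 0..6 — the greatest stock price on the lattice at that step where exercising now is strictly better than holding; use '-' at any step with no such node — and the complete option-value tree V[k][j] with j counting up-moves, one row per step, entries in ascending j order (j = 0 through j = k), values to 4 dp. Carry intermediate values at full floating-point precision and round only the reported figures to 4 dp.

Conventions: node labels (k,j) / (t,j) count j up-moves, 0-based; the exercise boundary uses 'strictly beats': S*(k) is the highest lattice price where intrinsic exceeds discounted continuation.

Δt=0.05157  u=1.07391  d=0.93118  q=0.51296  discount=0.99563
step 7 (expiry): payoffs max(K−S,0) = 50.0288 41.2439 31.1123 19.4277 5.9520 0.0000 0.0000 0.0000
step 6: (k=6,j=0): S=61.5471, K−S=45.7929, hold=45.3234 ⇒ V=45.7929 exercise | (k=6,j=1): S=70.9814, K−S=36.3586, hold=35.8891 ⇒ V=36.3586 exercise | (k=6,j=2): S=81.8618, K−S=25.4782, hold=25.0087 ⇒ V=25.4782 exercise | (k=6,j=3): S=94.4100, K−S=12.9300, hold=12.4605 ⇒ V=12.9300 exercise | (k=6,j=4): S=108.8817, K−S=0.0000, hold=2.8862 ⇒ V=2.8862 continue | (k=6,j=5): S=125.5716, K−S=0.0000, hold=0.0000 ⇒ V=0.0000 continue | (k=6,j=6): S=144.8199, K−S=0.0000, hold=0.0000 ⇒ V=0.0000 continue  boundary S*=94.4100
step 5: (k=5,j=0): S=66.0961, K−S=41.2439, hold=40.7744 ⇒ V=41.2439 exercise | (k=5,j=1): S=76.2277, K−S=31.1123, hold=30.6428 ⇒ V=31.1123 exercise | (k=5,j=2): S=87.9123, K−S=19.4277, hold=18.9582 ⇒ V=19.4277 exercise | (k=5,j=3): S=101.3880, K−S=5.9520, hold=7.7439 ⇒ V=7.7439 continue | (k=5,j=4): S=116.9292, K−S=0.0000, hold=1.3996 ⇒ V=1.3996 continue | (k=5,j=5): S=134.8528, K−S=0.0000, hold=0.0000 ⇒ V=0.0000 continue  boundary S*=87.9123
step 4: (k=4,j=0): S=70.9814, K−S=36.3586, hold=35.8891 ⇒ V=36.3586 exercise | (k=4,j=1): S=81.8618, K−S=25.4782, hold=25.0087 ⇒ V=25.4782 exercise | (k=4,j=2): S=94.4100, K−S=12.9300, hold=13.3756 ⇒ V=13.3756 continue | (k=4,j=3): S=108.8817, K−S=0.0000, hold=4.4699 ⇒ V=4.4699 continue | (k=4,j=4): S=125.5716, K−S=0.0000, hold=0.6787 ⇒ V=0.6787 continue  boundary S*=81.8618
step 3: (k=3,j=0): S=76.2277, K−S=31.1123, hold=30.6428 ⇒ V=31.1123 exercise | (k=3,j=1): S=87.9123, K−S=19.4277, hold=19.1858 ⇒ V=19.4277 exercise | (k=3,j=2): S=101.3880, K−S=5.9520, hold=8.7688 ⇒ V=8.7688 continue | (k=3,j=3): S=116.9292, K−S=0.0000, hold=2.5141 ⇒ V=2.5141 continue  boundary S*=87.9123
step 2: (k=2,j=0): S=81.8618, K−S=25.4782, hold=25.0087 ⇒ V=25.4782 exercise | (k=2,j=1): S=94.4100, K−S=12.9300, hold=13.8991 ⇒ V=13.8991 continue | (k=2,j=2): S=108.8817, K−S=0.0000, hold=5.5361 ⇒ V=5.5361 continue  boundary S*=81.8618
step 1: (k=1,j=0): S=87.9123, K−S=19.4277, hold=19.4531 ⇒ V=19.4531 continue | (k=1,j=1): S=101.3880, K−S=5.9520, hold=9.5672 ⇒ V=9.5672 continue  boundary S*=-
step 0: (k=0,j=0): S=94.4100, K−S=12.9300, hold=14.3191 ⇒ V=14.3191 continue  boundary S*=-

price = 14.3191
boundary = - - 81.8618 87.9123 81.8618 87.9123 94.4100
tree:
14.3191
19.4531 9.5672
25.4782 13.8991 5.5361
31.1123 19.4277 8.7688 2.5141
36.3586 25.4782 13.3756 4.4699 0.6787
41.2439 31.1123 19.4277 7.7439 1.3996 0.0000
45.7929 36.3586 25.4782 12.9300 2.8862 0.0000 0.0000
50.0288 41.2439 31.1123 19.4277 5.9520 0.0000 0.0000 0.0000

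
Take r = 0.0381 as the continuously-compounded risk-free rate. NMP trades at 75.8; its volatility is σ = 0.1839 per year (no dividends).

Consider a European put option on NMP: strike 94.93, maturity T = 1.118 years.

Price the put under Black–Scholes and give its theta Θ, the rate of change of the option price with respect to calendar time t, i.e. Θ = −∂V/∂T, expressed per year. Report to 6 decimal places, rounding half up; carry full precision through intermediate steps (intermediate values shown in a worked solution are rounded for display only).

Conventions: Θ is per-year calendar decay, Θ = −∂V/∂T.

price = 16.677865
Θ = 1.099032

σ√T = 0.1839·√1.118 = 0.194448
d₁ = (ln(S/K) + (r+σ²/2)T) / (σ√T) = (ln(75.8/94.93) + (0.0381+0.1839²/2)·1.118) / 0.194448 = (-0.225041 + 0.061501) / 0.194448 = -0.841053
d₂ = d₁ − σ√T = -0.841053 − 0.194448 = -1.035501
e^{−rT} = 0.958299
N(−d₁) = 0.799841,  N(−d₂) = 0.849782
Put price V = K·e^{−rT}·N(−d₂) − S·N(−d₁) = 77.305803 − 60.627938 = 16.677865
φ(d₁) = (1/√(2π))·e^{−d₁²/2} = 0.280096
Θ = −S·φ(d₁)·σ/(2√T) + r·K·e^{−rT}·N(−d₂) = −1.846319 + 2.945351 = 1.099032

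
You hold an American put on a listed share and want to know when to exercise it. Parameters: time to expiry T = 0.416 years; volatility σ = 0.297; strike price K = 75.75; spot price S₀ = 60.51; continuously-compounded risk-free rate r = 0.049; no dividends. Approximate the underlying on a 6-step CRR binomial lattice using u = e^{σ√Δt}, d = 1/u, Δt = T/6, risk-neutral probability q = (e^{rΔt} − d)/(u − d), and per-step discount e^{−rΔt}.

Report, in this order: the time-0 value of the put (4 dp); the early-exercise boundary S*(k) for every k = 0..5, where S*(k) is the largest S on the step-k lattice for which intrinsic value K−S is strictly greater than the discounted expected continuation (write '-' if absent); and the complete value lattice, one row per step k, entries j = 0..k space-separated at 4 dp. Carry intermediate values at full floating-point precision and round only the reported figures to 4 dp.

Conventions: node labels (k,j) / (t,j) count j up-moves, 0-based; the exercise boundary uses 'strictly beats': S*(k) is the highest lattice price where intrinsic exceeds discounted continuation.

price = 15.4110
boundary = - 55.9582 60.5100 55.9582 60.5100 65.4321
tree:
15.4110
19.7918 11.1729
24.0012 15.2400 7.2171
27.8940 19.7918 10.7436 3.7703
31.4939 24.0012 15.2400 6.3593 1.2296
34.8230 27.8940 19.7918 10.3179 2.4784 0.0000
37.9017 31.4939 24.0012 15.2400 4.9955 0.0000 0.0000

Δt=0.06933  u=1.08134  d=0.92478  q=0.50219  discount=0.99661
step 6 (expiry): payoffs max(K−S,0) = 37.9017 31.4939 24.0012 15.2400 4.9955 0.0000 0.0000
step 5: (k=5,j=0): S=40.9270, K−S=34.8230, hold=34.5661 ⇒ V=34.8230 exercise | (k=5,j=1): S=47.8560, K−S=27.8940, hold=27.6370 ⇒ V=27.8940 exercise | (k=5,j=2): S=55.9582, K−S=19.7918, hold=19.5349 ⇒ V=19.7918 exercise | (k=5,j=3): S=65.4321, K−S=10.3179, hold=10.0610 ⇒ V=10.3179 exercise | (k=5,j=4): S=76.5099, K−S=0.0000, hold=2.4784 ⇒ V=2.4784 continue | (k=5,j=5): S=89.4632, K−S=0.0000, hold=0.0000 ⇒ V=0.0000 continue  boundary S*=65.4321
step 4: (k=4,j=0): S=44.2561, K−S=31.4939, hold=31.2370 ⇒ V=31.4939 exercise | (k=4,j=1): S=51.7488, K−S=24.0012, hold=23.7443 ⇒ V=24.0012 exercise | (k=4,j=2): S=60.5100, K−S=15.2400, hold=14.9831 ⇒ V=15.2400 exercise | (k=4,j=3): S=70.7545, K−S=4.9955, hold=6.3593 ⇒ V=6.3593 continue | (k=4,j=4): S=82.7334, K−S=0.0000, hold=1.2296 ⇒ V=1.2296 continue  boundary S*=60.5100
step 3: (k=3,j=0): S=47.8560, K−S=27.8940, hold=27.6370 ⇒ V=27.8940 exercise | (k=3,j=1): S=55.9582, K−S=19.7918, hold=19.5349 ⇒ V=19.7918 exercise | (k=3,j=2): S=65.4321, K−S=10.3179, hold=10.7436 ⇒ V=10.7436 continue | (k=3,j=3): S=76.5099, K−S=0.0000, hold=3.7703 ⇒ V=3.7703 continue  boundary S*=55.9582
step 2: (k=2,j=0): S=51.7488, K−S=24.0012, hold=23.7443 ⇒ V=24.0012 exercise | (k=2,j=1): S=60.5100, K−S=15.2400, hold=15.1961 ⇒ V=15.2400 exercise | (k=2,j=2): S=70.7545, K−S=4.9955, hold=7.2171 ⇒ V=7.2171 continue  boundary S*=60.5100
step 1: (k=1,j=0): S=55.9582, K−S=19.7918, hold=19.5349 ⇒ V=19.7918 exercise | (k=1,j=1): S=65.4321, K−S=10.3179, hold=11.1729 ⇒ V=11.1729 continue  boundary S*=55.9582
step 0: (k=0,j=0): S=60.5100, K−S=15.2400, hold=15.4110 ⇒ V=15.4110 continue  boundary S*=-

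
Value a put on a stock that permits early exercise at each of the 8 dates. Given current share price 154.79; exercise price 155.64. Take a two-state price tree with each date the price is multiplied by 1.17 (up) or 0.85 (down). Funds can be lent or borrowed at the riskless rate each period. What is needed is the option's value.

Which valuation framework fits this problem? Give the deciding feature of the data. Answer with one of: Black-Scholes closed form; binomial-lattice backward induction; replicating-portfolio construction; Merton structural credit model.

Key observation: the put (strike 155.64 on spot 154.79) is American-style on a 8-step discrete price model, so the early-exercise decision at every node requires stepwise backward valuation — a closed form cannot price the exercise right.

framework: binomial-lattice backward induction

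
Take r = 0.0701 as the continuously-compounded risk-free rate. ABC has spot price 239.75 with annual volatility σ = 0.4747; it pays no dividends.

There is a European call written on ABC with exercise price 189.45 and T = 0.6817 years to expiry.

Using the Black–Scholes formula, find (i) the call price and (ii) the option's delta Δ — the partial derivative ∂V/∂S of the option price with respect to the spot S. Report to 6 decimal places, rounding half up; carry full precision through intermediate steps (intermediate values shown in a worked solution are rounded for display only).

σ√T = 0.4747·√0.6817 = 0.391937
d₁ = (ln(S/K) + (r+σ²/2)T) / (σ√T) = (ln(239.75/189.45) + (0.0701+0.4747²/2)·0.6817) / 0.391937 = (0.235472 + 0.124594) / 0.391937 = 0.918684
d₂ = d₁ − σ√T = 0.918684 − 0.391937 = 0.526747
e^{−rT} = 0.953337
N(d₁) = 0.820870,  N(d₂) = 0.700815
Call price V = S·N(d₁) − K·e^{−rT}·N(d₂) = 196.803474 − 126.574022 = 70.229453
Δ = N(d₁) = 0.820870

price = 70.229453
Δ = 0.820870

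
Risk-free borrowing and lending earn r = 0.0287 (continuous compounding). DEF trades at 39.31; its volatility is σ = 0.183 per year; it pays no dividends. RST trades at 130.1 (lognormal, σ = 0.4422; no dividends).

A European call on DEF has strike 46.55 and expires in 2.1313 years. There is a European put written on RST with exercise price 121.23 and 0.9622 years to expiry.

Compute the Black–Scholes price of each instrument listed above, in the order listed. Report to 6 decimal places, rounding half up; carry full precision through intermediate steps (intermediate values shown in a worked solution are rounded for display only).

price(DEF call K=46.55) = 2.528874
price(RST put K=121.23) = 15.741736

[DEF call K=46.55]
σ√T = 0.183·√2.1313 = 0.267161
d₁ = (ln(S/K) + (r+σ²/2)T) / (σ√T) = (ln(39.31/46.55) + (0.0287+0.183²/2)·2.1313) / 0.267161 = (-0.169048 + 0.096856) / 0.267161 = -0.270220
d₂ = d₁ − σ√T = -0.270220 − 0.267161 = -0.537381
e^{−rT} = 0.940665
N(d₁) = 0.393496,  N(d₂) = 0.295502
price = S·N(d₁) − K·e^{−rT}·N(d₂) = 15.468314 − 12.939440 = 2.528874
[RST put K=121.23]
σ√T = 0.4422·√0.9622 = 0.433762
d₁ = (ln(S/K) + (r+σ²/2)T) / (σ√T) = (ln(130.1/121.23) + (0.0287+0.4422²/2)·0.9622) / 0.433762 = (0.070614 + 0.121690) / 0.433762 = 0.443339
d₂ = d₁ − σ√T = 0.443339 − 0.433762 = 0.009577
e^{−rT} = 0.972763
N(−d₁) = 0.328760,  N(−d₂) = 0.496179
price = K·e^{−rT}·N(−d₂) − S·N(−d₁) = 58.513439 − 42.771703 = 15.741736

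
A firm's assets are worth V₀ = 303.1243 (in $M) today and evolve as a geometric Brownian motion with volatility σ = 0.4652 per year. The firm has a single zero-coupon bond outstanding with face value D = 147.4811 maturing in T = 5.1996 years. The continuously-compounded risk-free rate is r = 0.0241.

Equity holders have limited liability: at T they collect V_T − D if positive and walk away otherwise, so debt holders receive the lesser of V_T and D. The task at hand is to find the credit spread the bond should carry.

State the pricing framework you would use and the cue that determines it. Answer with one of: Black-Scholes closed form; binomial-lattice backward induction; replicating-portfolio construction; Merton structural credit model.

framework: Merton structural credit model

Key observation: a levered firm with one bullet debt due at 5.1996 years is the canonical structural-credit setup: equity is a call on the firm's assets struck at the face value.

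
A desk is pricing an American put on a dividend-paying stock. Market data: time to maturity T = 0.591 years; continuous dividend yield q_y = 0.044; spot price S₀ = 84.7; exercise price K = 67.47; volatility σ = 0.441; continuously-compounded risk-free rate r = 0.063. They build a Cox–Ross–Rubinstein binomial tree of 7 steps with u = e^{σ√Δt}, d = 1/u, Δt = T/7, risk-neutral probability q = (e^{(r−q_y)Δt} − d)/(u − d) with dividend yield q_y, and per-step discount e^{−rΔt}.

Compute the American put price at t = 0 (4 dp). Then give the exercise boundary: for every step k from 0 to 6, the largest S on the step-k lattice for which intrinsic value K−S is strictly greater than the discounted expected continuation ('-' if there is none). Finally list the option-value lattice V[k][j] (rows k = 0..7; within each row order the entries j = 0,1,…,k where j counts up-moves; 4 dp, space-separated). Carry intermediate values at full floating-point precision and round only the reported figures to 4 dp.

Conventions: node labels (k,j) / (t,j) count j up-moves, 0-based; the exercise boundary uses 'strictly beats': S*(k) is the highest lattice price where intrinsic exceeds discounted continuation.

price = 3.7173
boundary = - - - - - 44.6305 50.7320
tree:
3.7173
5.7020 1.5590
8.5262 2.6353 0.3834
12.3547 4.3779 0.7331 0.0000
17.2140 7.1068 1.4019 0.0000 0.0000
22.8395 11.1714 2.6808 0.0000 0.0000 0.0000
28.2072 16.7380 5.1262 0.0000 0.0000 0.0000 0.0000
32.9293 22.8395 9.8023 0.0000 0.0000 0.0000 0.0000 0.0000

Δt=0.08443, u=1.13671, d=0.87973, q=0.47426, disc=e^(-rΔt)=0.99470
k=7 terminal: V=max(K-S,0) → 32.9293 22.8395 9.8023 0.0000 0.0000 0.0000 0.0000 0.0000
k=6: j=0 S=39.2628 intr=28.2072 cont=27.9948 V=28.2072[EX]; j=1 S=50.7320 intr=16.7380 cont=16.5682 V=16.7380[EX]; j=2 S=65.5515 intr=1.9185 cont=5.1262 V=5.1262[hold]; j=3 S=84.7000 intr=0.0000 cont=0.0000 V=0.0000[hold]; j=4 S=109.4420 intr=0.0000 cont=0.0000 V=0.0000[hold]; j=5 S=141.4115 intr=0.0000 cont=0.0000 V=0.0000[hold]; j=6 S=182.7197 intr=0.0000 cont=0.0000 V=0.0000[hold]  S*(6)=50.7320
k=5: j=0 S=44.6305 intr=22.8395 cont=22.6471 V=22.8395[EX]; j=1 S=57.6677 intr=9.8023 cont=11.1714 V=11.1714[hold]; j=2 S=74.5132 intr=0.0000 cont=2.6808 V=2.6808[hold]; j=3 S=96.2795 intr=0.0000 cont=0.0000 V=0.0000[hold]; j=4 S=124.4040 intr=0.0000 cont=0.0000 V=0.0000[hold]; j=5 S=160.7441 intr=0.0000 cont=0.0000 V=0.0000[hold]  S*(5)=44.6305
k=4: j=0 S=50.7320 intr=16.7380 cont=17.2140 V=17.2140[hold]; j=1 S=65.5515 intr=1.9185 cont=7.1068 V=7.1068[hold]; j=2 S=84.7000 intr=0.0000 cont=1.4019 V=1.4019[hold]; j=3 S=109.4420 intr=0.0000 cont=0.0000 V=0.0000[hold]; j=4 S=141.4115 intr=0.0000 cont=0.0000 V=0.0000[hold]  S*(4)=-
k=3: j=0 S=57.6677 intr=9.8023 cont=12.3547 V=12.3547[hold]; j=1 S=74.5132 intr=0.0000 cont=4.3779 V=4.3779[hold]; j=2 S=96.2795 intr=0.0000 cont=0.7331 V=0.7331[hold]; j=3 S=124.4040 intr=0.0000 cont=0.0000 V=0.0000[hold]  S*(3)=-
k=2: j=0 S=65.5515 intr=1.9185 cont=8.5262 V=8.5262[hold]; j=1 S=84.7000 intr=0.0000 cont=2.6353 V=2.6353[hold]; j=2 S=109.4420 intr=0.0000 cont=0.3834 V=0.3834[hold]  S*(2)=-
k=1: j=0 S=74.5132 intr=0.0000 cont=5.7020 V=5.7020[hold]; j=1 S=96.2795 intr=0.0000 cont=1.5590 V=1.5590[hold]  S*(1)=-
k=0: j=0 S=84.7000 intr=0.0000 cont=3.7173 V=3.7173[hold]  S*(0)=-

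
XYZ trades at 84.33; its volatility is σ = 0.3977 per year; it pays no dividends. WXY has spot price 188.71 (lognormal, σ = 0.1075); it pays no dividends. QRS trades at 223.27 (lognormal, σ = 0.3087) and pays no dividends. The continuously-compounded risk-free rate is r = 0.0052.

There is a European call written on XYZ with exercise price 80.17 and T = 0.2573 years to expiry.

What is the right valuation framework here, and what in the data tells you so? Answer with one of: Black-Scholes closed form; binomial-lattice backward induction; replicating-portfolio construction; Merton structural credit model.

framework: Black-Scholes closed form

Key observation: everything needed for the exact continuous-time valuation of the European call on XYZ (strike 80.17) is given, and no feature rules the closed form out.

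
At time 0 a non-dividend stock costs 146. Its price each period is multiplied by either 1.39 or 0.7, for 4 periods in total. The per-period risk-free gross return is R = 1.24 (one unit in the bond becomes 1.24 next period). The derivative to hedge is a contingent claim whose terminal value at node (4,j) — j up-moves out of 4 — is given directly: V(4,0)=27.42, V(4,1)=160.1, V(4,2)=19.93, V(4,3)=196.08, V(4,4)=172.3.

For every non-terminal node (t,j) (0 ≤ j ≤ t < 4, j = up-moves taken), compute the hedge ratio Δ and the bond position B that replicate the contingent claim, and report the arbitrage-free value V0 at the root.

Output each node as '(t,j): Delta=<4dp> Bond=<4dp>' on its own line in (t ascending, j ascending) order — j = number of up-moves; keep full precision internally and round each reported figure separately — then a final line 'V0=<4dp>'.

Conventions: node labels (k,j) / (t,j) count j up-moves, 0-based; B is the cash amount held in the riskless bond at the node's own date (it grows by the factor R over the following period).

Since d<R<u, set p* = (R−d)/(u−d) = 0.7826; price each node as the discounted p*-expectation of its children.
At maturity the claim pays: V(4,0)=27.4200, V(4,1)=160.1000, V(4,2)=19.9300, V(4,3)=196.0800, V(4,4)=172.3000
Node (3,0) S=50.0780: V=(p*·160.1000+(1−p*)·27.4200)/1.24=105.8520; Δ=(160.1000−27.4200)/(69.6084−35.0546)=3.8398; B=V−Δ·S=-86.4378
Node (3,1) S=99.4406: V=(p*·19.9300+(1−p*)·160.1000)/1.24=40.6466; Δ=(19.9300−160.1000)/(138.2224−69.6084)=-2.0429; B=V−Δ·S=243.7915
Node (3,2) S=197.4606: V=(p*·196.0800+(1−p*)·19.9300)/1.24=127.2472; Δ=(196.0800−19.9300)/(274.4703−138.2224)=1.2929; B=V−Δ·S=-128.0427
Node (3,3) S=392.1004: V=(p*·172.3000+(1−p*)·196.0800)/1.24=143.1206; Δ=(172.3000−196.0800)/(545.0195−274.4703)=-0.0879; B=V−Δ·S=177.5844
Node (2,0) S=71.5400: V=(p*·40.6466+(1−p*)·105.8520)/1.24=44.2110; Δ=(40.6466−105.8520)/(99.4406−50.0780)=-1.3209; B=V−Δ·S=138.7117
Node (2,1) S=142.0580: V=(p*·127.2472+(1−p*)·40.6466)/1.24=87.4363; Δ=(127.2472−40.6466)/(197.4606−99.4406)=0.8835; B=V−Δ·S=-38.0719
Node (2,2) S=282.0866: V=(p*·143.1206+(1−p*)·127.2472)/1.24=112.6370; Δ=(143.1206−127.2472)/(392.1004−197.4606)=0.0816; B=V−Δ·S=89.6320
Node (1,0) S=102.2000: V=(p*·87.4363+(1−p*)·44.2110)/1.24=62.9351; Δ=(87.4363−44.2110)/(142.0580−71.5400)=0.6130; B=V−Δ·S=0.2898
Node (1,1) S=202.9400: V=(p*·112.6370+(1−p*)·87.4363)/1.24=86.4182; Δ=(112.6370−87.4363)/(282.0866−142.0580)=0.1800; B=V−Δ·S=49.8954
Node (0,0) S=146.0000: V=(p*·86.4182+(1−p*)·62.9351)/1.24=65.5751; Δ=(86.4182−62.9351)/(202.9400−102.2000)=0.2331; B=V−Δ·S=31.5416
As a check, the time-0 holding Δ(0,0)·S0 + B(0,0) comes to 65.5751 — exactly V0.

(0,0): Delta=0.2331 Bond=31.5416
(1,0): Delta=0.6130 Bond=0.2898
(1,1): Delta=0.1800 Bond=49.8954
(2,0): Delta=-1.3209 Bond=138.7117
(2,1): Delta=0.8835 Bond=-38.0719
(2,2): Delta=0.0816 Bond=89.6320
(3,0): Delta=3.8398 Bond=-86.4378
(3,1): Delta=-2.0429 Bond=243.7915
(3,2): Delta=1.2929 Bond=-128.0427
(3,3): Delta=-0.0879 Bond=177.5844
V0=65.5751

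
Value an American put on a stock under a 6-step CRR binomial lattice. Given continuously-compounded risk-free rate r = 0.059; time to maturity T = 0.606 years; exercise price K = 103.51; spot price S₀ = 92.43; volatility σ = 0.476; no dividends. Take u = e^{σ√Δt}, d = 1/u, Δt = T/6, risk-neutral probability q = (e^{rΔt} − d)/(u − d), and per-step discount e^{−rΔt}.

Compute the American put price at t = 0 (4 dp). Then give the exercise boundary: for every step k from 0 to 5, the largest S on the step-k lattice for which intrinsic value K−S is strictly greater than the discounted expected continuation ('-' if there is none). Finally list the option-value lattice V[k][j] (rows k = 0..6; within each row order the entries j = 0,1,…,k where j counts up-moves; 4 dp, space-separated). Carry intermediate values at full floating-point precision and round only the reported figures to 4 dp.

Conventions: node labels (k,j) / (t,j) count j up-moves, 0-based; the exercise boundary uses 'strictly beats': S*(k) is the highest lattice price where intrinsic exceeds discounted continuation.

price = 19.2189
boundary = - - - 58.7109 68.2994 79.4539
tree:
19.2189
26.5139 11.6152
35.2287 17.4746 5.4606
44.7991 25.3777 9.1956 1.5133
53.0414 35.2106 15.1223 2.9386 0.0000
60.1266 44.7991 24.0561 5.7061 0.0000 0.0000
66.2172 53.0414 35.2106 11.0800 0.0000 0.0000 0.0000

Δt=0.10100  u=1.16332  d=0.85961  q=0.48193  discount=0.99406
step 6 (expiry): payoffs max(K−S,0) = 66.2172 53.0414 35.2106 11.0800 0.0000 0.0000 0.0000
step 5: (k=5,j=0): S=43.3834, K−S=60.1266, hold=59.5117 ⇒ V=60.1266 exercise | (k=5,j=1): S=58.7109, K−S=44.7991, hold=44.1841 ⇒ V=44.7991 exercise | (k=5,j=2): S=79.4539, K−S=24.0561, hold=23.4412 ⇒ V=24.0561 exercise | (k=5,j=3): S=107.5254, K−S=0.0000, hold=5.7061 ⇒ V=5.7061 continue | (k=5,j=4): S=145.5147, K−S=0.0000, hold=0.0000 ⇒ V=0.0000 continue | (k=5,j=5): S=196.9259, K−S=0.0000, hold=0.0000 ⇒ V=0.0000 continue  boundary S*=79.4539
step 4: (k=4,j=0): S=50.4686, K−S=53.0414, hold=52.4264 ⇒ V=53.0414 exercise | (k=4,j=1): S=68.2994, K−S=35.2106, hold=34.5956 ⇒ V=35.2106 exercise | (k=4,j=2): S=92.4300, K−S=11.0800, hold=15.1223 ⇒ V=15.1223 continue | (k=4,j=3): S=125.0861, K−S=0.0000, hold=2.9386 ⇒ V=2.9386 continue | (k=4,j=4): S=169.2797, K−S=0.0000, hold=0.0000 ⇒ V=0.0000 continue  boundary S*=68.2994
step 3: (k=3,j=0): S=58.7109, K−S=44.7991, hold=44.1841 ⇒ V=44.7991 exercise | (k=3,j=1): S=79.4539, K−S=24.0561, hold=25.3777 ⇒ V=25.3777 continue | (k=3,j=2): S=107.5254, K−S=0.0000, hold=9.1956 ⇒ V=9.1956 continue | (k=3,j=3): S=145.5147, K−S=0.0000, hold=1.5133 ⇒ V=1.5133 continue  boundary S*=58.7109
step 2: (k=2,j=0): S=68.2994, K−S=35.2106, hold=35.2287 ⇒ V=35.2287 continue | (k=2,j=1): S=92.4300, K−S=11.0800, hold=17.4746 ⇒ V=17.4746 continue | (k=2,j=2): S=125.0861, K−S=0.0000, hold=5.4606 ⇒ V=5.4606 continue  boundary S*=-
step 1: (k=1,j=0): S=79.4539, K−S=24.0561, hold=26.5139 ⇒ V=26.5139 continue | (k=1,j=1): S=107.5254, K−S=0.0000, hold=11.6152 ⇒ V=11.6152 continue  boundary S*=-
step 0: (k=0,j=0): S=92.4300, K−S=11.0800, hold=19.2189 ⇒ V=19.2189 continue  boundary S*=-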